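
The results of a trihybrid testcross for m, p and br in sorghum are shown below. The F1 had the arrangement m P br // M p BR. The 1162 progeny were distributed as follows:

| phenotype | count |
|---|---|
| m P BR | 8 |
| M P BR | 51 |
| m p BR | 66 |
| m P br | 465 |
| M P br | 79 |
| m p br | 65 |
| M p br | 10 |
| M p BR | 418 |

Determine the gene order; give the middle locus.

br

The two rarest classes, m P BR and M p br, are the double crossovers. Comparing them with the parentals, only the br allele has switched, so br is the middle locus and the order is p – br – m.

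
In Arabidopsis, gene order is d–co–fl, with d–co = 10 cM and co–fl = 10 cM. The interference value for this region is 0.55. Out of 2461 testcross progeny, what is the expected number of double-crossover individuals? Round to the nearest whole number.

11

Map distances give recombination frequencies of 0.100 and 0.100 for the two intervals.
With interference 0.55 (so coincidence = 0.45), expected double-crossover frequency = 0.100 × 0.100 × 0.45 = 0.00450.
Expected number = 0.00450 × 2461 = 11.07 ≈ 11.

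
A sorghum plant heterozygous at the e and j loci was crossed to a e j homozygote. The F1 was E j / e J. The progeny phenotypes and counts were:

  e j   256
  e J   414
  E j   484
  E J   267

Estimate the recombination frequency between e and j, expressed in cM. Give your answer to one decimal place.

The recombinant classes are E J and e j: 267 + 256 = 523.
Recombination frequency = 523/1421 = 0.3681 ≈ 36.8%, i.e. 36.8 cM.

36.8 cM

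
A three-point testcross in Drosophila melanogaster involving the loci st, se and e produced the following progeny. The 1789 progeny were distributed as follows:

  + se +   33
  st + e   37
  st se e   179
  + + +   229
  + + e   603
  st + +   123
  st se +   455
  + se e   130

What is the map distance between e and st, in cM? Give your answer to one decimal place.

The two most frequent reciprocal classes, + + e and st se +, are the parental types, so the F1 was + + e / st se +.
The two rarest classes, st + e and + se +, are the double crossovers. Comparing them with the parentals, only the st allele has switched, so st is the middle locus and the order is se – st – e.
Crossovers in the st–e interval produce the single-crossover classes + + + and st se e (229 + 179 = 408) plus the double crossovers (70).
RF(st–e) = (408 + 70) / 1789 = 478/1789 = 0.2672 → 26.7 cM.

26.7 cM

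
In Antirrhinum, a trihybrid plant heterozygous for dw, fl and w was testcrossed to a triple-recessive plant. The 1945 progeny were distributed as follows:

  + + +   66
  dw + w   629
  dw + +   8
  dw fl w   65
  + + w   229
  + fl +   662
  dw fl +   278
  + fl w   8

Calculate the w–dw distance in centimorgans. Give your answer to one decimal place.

The two most frequent reciprocal classes, dw + w and + fl +, are the parental types, so the F1 was dw + w / + fl +.
The two rarest classes, dw + + and + fl w, are the double crossovers. Comparing them with the parentals, only the w allele has switched, so w is the middle locus and the order is dw – w – fl.
Crossovers in the dw–w interval produce the single-crossover classes + + w and dw fl + (229 + 278 = 507) plus the double crossovers (16).
RF(dw–w) = (507 + 16) / 1945 = 523/1945 = 0.2689 → 26.9 centimorgans.

26.9 centimorgans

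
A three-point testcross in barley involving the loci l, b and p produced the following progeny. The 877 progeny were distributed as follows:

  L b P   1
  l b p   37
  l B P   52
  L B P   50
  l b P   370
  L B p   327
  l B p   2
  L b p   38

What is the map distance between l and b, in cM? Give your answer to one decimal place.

10.6 cM

The two most frequent reciprocal classes, L B p and l b P, are the parental types, so the F1 was L B p / l b P.
The two rarest classes, l B p and L b P, are the double crossovers. Comparing them with the parentals, only the l allele has switched, so l is the middle locus and the order is p – l – b.
Crossovers in the l–b interval produce the single-crossover classes L b p and l B P (38 + 52 = 90) plus the double crossovers (3).
RF(l–b) = (90 + 3) / 877 = 93/877 = 0.1060 → 10.6 cM.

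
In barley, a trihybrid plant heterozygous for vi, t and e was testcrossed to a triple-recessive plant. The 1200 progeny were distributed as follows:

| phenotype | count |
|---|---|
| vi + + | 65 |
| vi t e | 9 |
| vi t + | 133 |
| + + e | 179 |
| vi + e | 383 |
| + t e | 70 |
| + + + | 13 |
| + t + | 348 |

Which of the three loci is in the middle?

The two most frequent reciprocal classes, vi + e and + t +, are the parental types, so the F1 was vi + e / + t +.
The two rarest classes, vi t e and + + +, are the double crossovers. Comparing them with the parentals, only the t allele has switched, so t is the middle locus and the order is vi – t – e.

t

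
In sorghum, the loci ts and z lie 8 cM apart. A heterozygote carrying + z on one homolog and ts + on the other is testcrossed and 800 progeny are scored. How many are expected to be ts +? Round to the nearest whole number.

368

A map distance of 8 cM corresponds to a recombination frequency of 0.080.
The F1 is + z / ts +, so ts + is a parental gamete class with expected frequency (1 − r)/2 = 0.920/2 = 0.4600.
Expected number = 0.4600 × 800 = 368.00 ≈ 368.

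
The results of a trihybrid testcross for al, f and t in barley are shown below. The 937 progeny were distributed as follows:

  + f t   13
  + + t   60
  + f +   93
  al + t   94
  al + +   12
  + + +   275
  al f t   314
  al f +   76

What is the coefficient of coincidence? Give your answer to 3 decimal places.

0.686

The two most frequent reciprocal classes, + + + and al f t, are the parental types, so the F1 was + + + / al f t.
The two rarest classes, al + + and + f t, are the double crossovers. Comparing them with the parentals, only the al allele has switched, so al is the middle locus and the order is f – al – t.
f–al: (187 + 25)/937 = 0.2263; al–t: (136 + 25)/937 = 0.1718.
Expected DCO frequency = 0.2263 × 0.1718 ≈ 0.03888; observed = 25/937 ≈ 0.02668.
Coefficient of coincidence = 0.02668/0.03888 ≈ 0.686.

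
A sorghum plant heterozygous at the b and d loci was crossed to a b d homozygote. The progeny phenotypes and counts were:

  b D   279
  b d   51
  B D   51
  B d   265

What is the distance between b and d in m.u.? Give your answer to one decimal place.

15.8 m.u.

The two most frequent classes, B d (265) and b D (279), are the parental types, so the F1 was B d / b D.
The recombinant classes are B D and b d: 51 + 51 = 102.
Recombination frequency = 102/646 = 0.1579 ≈ 15.8%, i.e. 15.8 m.u.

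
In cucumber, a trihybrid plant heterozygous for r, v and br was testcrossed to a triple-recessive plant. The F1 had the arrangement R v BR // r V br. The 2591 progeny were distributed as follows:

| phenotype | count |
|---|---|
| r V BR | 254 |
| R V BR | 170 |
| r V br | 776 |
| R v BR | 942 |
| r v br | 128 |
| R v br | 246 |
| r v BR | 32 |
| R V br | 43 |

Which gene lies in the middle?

r

The two rarest classes, r v BR and R V br, are the double crossovers. Comparing them with the parentals, only the r allele has switched, so r is the middle locus and the order is v – r – br.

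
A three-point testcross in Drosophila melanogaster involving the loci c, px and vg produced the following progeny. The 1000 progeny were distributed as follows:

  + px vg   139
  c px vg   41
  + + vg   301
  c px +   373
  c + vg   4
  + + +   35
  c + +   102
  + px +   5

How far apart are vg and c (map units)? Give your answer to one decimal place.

8.5 map units

The two most frequent reciprocal classes, c px + and + + vg, are the parental types, so the F1 was c px + / + + vg.
The two rarest classes, + px + and c + vg, are the double crossovers. Comparing them with the parentals, only the c allele has switched, so c is the middle locus and the order is vg – c – px.
Crossovers in the vg–c interval produce the single-crossover classes c px vg and + + + (41 + 35 = 76) plus the double crossovers (9).
RF(vg–c) = (76 + 9) / 1000 = 85/1000 = 0.0850 → 8.5 map units.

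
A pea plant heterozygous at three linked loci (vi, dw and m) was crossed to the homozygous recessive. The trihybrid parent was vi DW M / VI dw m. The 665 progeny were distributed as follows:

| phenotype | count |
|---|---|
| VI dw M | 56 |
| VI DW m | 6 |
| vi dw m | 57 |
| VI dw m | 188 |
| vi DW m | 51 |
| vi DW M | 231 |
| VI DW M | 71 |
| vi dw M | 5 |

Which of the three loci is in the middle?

The two rarest classes, vi dw M and VI DW m, are the double crossovers. Comparing them with the parentals, only the dw allele has switched, so dw is the middle locus and the order is vi – dw – m.

dw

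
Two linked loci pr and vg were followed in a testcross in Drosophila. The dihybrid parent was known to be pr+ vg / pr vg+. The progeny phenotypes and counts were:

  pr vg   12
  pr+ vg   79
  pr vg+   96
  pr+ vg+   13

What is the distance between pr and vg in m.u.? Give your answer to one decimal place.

12.5 m.u.

The recombinant classes are pr+ vg+ and pr vg: 13 + 12 = 25.
Recombination frequency = 25/200 = 0.1250 ≈ 12.5%, i.e. 12.5 m.u.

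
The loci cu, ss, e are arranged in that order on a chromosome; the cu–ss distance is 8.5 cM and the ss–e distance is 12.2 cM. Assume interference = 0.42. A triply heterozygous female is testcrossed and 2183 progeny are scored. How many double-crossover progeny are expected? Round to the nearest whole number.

13

Map distances give recombination frequencies of 0.085 and 0.122 for the two intervals.
With interference 0.42 (so coincidence = 0.58), expected double-crossover frequency = 0.085 × 0.122 × 0.58 = 0.00601.
Expected number = 0.00601 × 2183 = 13.13 ≈ 13.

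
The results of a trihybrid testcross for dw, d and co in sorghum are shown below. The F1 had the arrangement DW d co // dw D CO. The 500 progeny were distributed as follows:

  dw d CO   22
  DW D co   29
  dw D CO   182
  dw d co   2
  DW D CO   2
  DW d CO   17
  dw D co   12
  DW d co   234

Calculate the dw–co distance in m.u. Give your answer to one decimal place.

6.6 m.u.

The two rarest classes, dw d co and DW D CO, are the double crossovers. Comparing them with the parentals, only the dw allele has switched, so dw is the middle locus and the order is d – dw – co.
Crossovers in the dw–co interval produce the single-crossover classes DW d CO and dw D co (17 + 12 = 29) plus the double crossovers (4).
RF(dw–co) = (29 + 4) / 500 = 33/500 = 0.0660 → 6.6 m.u.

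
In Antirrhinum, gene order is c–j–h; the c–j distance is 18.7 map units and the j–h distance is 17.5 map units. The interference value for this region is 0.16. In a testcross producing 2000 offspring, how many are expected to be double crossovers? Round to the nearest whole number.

55

Map distances give recombination frequencies of 0.187 and 0.175 for the two intervals.
With interference 0.16 (so coincidence = 0.84), expected double-crossover frequency = 0.187 × 0.175 × 0.84 = 0.02749.
Expected number = 0.02749 × 2000 = 54.98 ≈ 55.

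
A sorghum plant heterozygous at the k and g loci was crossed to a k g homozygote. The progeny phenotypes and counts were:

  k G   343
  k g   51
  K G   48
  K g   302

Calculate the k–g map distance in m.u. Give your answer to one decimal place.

The two most frequent classes, K g (302) and k G (343), are the parental types, so the F1 was K g / k G.
The recombinant classes are K G and k g: 48 + 51 = 99.
Recombination frequency = 99/744 = 0.1331 ≈ 13.3%, i.e. 13.3 m.u.

13.3 m.u.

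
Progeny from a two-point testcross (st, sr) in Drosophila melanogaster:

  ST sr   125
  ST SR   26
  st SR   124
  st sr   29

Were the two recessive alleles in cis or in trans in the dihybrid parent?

trans

The two most frequent classes are ST sr (125) and st SR (124); these are the parental (non-recombinant) types.
So the F1 carried ST sr on one chromosome and st SR on the other — the recessive alleles are on opposite chromosomes (trans / repulsion).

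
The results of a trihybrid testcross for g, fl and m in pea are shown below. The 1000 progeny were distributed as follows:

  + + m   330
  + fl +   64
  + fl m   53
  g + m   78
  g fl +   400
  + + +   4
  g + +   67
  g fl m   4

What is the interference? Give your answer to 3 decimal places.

0.583

The two most frequent reciprocal classes, + + m and g fl +, are the parental types, so the F1 was + + m / g fl +.
The two rarest classes, + + + and g fl m, are the double crossovers. Comparing them with the parentals, only the m allele has switched, so m is the middle locus and the order is fl – m – g.
fl–m: (120 + 8)/1000 = 0.1280; m–g: (142 + 8)/1000 = 0.1500.
Expected DCO frequency = 0.1280 × 0.1500 ≈ 0.01920; observed = 8/1000 ≈ 0.00800.
Coefficient of coincidence = 0.00800/0.01920 ≈ 0.417; interference = 1 − 0.417 = 0.583.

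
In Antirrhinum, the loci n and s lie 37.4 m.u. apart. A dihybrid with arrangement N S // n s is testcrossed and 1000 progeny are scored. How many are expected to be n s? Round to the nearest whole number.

313

A map distance of 37.4 m.u. corresponds to a recombination frequency of 0.374.
The F1 is N S / n s, so n s is a parental gamete class with expected frequency (1 − r)/2 = 0.626/2 = 0.3130.
Expected number = 0.3130 × 1000 = 313.00 ≈ 313.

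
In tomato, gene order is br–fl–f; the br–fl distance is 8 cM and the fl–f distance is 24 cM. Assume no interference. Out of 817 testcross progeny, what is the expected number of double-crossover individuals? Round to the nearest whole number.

16

Map distances give recombination frequencies of 0.080 and 0.240 for the two intervals.
With no interference, expected double-crossover frequency = 0.080 × 0.240 = 0.01920.
Expected number = 0.01920 × 817 = 15.69 ≈ 16.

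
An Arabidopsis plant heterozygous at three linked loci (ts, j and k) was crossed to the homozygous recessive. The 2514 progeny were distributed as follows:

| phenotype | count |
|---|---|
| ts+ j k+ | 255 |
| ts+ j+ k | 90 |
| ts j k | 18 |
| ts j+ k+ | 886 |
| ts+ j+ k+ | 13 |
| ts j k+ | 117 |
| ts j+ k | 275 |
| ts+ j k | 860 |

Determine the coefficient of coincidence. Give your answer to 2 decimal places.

The two most frequent reciprocal classes, ts+ j k and ts j+ k+, are the parental types, so the F1 was ts+ j k / ts j+ k+.
The two rarest classes, ts j k and ts+ j+ k+, are the double crossovers. Comparing them with the parentals, only the ts allele has switched, so ts is the middle locus and the order is j – ts – k.
j–ts: (207 + 31)/2514 = 0.0947; ts–k: (530 + 31)/2514 = 0.2232.
Expected DCO frequency = 0.0947 × 0.2232 ≈ 0.02114; observed = 31/2514 ≈ 0.01233.
Coefficient of coincidence = 0.01233/0.02114 ≈ 0.58.

0.58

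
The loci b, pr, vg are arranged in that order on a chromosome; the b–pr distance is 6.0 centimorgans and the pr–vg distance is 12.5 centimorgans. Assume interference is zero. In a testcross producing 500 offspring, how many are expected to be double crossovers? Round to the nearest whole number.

Map distances give recombination frequencies of 0.060 and 0.125 for the two intervals.
With no interference, expected double-crossover frequency = 0.060 × 0.125 = 0.00750.
Expected number = 0.00750 × 500 = 3.75 ≈ 4.

4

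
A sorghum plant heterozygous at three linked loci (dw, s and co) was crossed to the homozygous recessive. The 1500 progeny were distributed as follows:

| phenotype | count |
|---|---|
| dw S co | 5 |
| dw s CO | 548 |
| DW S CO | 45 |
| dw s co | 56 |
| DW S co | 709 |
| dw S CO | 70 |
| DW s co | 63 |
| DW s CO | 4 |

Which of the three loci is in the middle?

dw

The two most frequent reciprocal classes, DW S co and dw s CO, are the parental types, so the F1 was DW S co / dw s CO.
The two rarest classes, dw S co and DW s CO, are the double crossovers. Comparing them with the parentals, only the dw allele has switched, so dw is the middle locus and the order is co – dw – s.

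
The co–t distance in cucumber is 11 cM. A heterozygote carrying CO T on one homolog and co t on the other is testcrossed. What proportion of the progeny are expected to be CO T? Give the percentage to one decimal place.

A map distance of 11 cM corresponds to a recombination frequency of 0.110.
The F1 is CO T / co t, so CO T is a parental gamete class with expected frequency (1 − r)/2 = 0.890/2 = 0.4450.
That is 0.4450 = 44.5% of the progeny.

44.5%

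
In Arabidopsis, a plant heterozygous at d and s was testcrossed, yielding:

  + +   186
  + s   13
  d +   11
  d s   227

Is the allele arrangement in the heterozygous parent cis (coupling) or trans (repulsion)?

The two most frequent classes are + + (186) and d s (227); these are the parental (non-recombinant) types.
So the F1 carried + + on one chromosome and d s on the other — the recessive alleles are on the same chromosome (cis / coupling).

cis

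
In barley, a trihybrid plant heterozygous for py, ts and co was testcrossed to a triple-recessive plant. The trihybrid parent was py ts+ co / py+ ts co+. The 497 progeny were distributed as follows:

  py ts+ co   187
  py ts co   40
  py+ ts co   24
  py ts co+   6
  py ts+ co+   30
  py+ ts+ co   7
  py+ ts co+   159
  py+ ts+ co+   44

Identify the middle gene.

py

The two rarest classes, py+ ts+ co and py ts co+, are the double crossovers. Comparing them with the parentals, only the py allele has switched, so py is the middle locus and the order is ts – py – co.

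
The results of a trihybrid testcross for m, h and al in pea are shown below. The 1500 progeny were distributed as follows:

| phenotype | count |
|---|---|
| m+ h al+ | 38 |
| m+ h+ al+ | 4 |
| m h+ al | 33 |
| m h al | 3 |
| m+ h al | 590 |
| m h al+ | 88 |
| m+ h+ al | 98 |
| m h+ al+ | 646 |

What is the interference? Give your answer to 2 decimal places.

0.30

The two most frequent reciprocal classes, m+ h al and m h+ al+, are the parental types, so the F1 was m+ h al / m h+ al+.
The two rarest classes, m h al and m+ h+ al+, are the double crossovers. Comparing them with the parentals, only the m allele has switched, so m is the middle locus and the order is h – m – al.
h–m: (186 + 7)/1500 = 0.1287; m–al: (71 + 7)/1500 = 0.0520.
Expected DCO frequency = 0.1287 × 0.0520 ≈ 0.00669; observed = 7/1500 ≈ 0.00467.
Coefficient of coincidence = 0.00467/0.00669 ≈ 0.70; interference = 1 − 0.70 = 0.30.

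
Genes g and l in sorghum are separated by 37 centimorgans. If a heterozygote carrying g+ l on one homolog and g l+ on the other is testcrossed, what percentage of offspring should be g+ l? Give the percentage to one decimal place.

31.5%

A map distance of 37 centimorgans corresponds to a recombination frequency of 0.370.
The F1 is g+ l / g l+, so g+ l is a parental gamete class with expected frequency (1 − r)/2 = 0.630/2 = 0.3150.
That is 0.3150 = 31.5% of the progeny.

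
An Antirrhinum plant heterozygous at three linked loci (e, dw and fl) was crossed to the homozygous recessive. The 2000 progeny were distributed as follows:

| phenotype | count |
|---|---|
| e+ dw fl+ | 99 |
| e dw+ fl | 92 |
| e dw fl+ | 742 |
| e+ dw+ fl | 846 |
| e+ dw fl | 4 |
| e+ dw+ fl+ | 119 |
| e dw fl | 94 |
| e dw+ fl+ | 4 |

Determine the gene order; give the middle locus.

dw

The two most frequent reciprocal classes, e+ dw+ fl and e dw fl+, are the parental types, so the F1 was e+ dw+ fl / e dw fl+.
The two rarest classes, e+ dw fl and e dw+ fl+, are the double crossovers. Comparing them with the parentals, only the dw allele has switched, so dw is the middle locus and the order is fl – dw – e.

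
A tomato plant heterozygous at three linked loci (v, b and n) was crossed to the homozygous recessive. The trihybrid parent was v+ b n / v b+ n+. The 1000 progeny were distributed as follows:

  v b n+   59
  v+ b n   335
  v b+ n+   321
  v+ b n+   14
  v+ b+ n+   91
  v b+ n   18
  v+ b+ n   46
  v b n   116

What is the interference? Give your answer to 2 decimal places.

The two rarest classes, v+ b n+ and v b+ n, are the double crossovers. Comparing them with the parentals, only the n allele has switched, so n is the middle locus and the order is v – n – b.
v–n: (207 + 32)/1000 = 0.2390; n–b: (105 + 32)/1000 = 0.1370.
Expected DCO frequency = 0.2390 × 0.1370 ≈ 0.03274; observed = 32/1000 ≈ 0.03200.
Coefficient of coincidence = 0.03200/0.03274 ≈ 0.98; interference = 1 − 0.98 = 0.02.

0.02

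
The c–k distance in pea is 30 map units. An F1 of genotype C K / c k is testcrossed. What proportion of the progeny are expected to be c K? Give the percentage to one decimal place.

A map distance of 30 map units corresponds to a recombination frequency of 0.300.
The F1 is C K / c k, so c K is a recombinant gamete class with expected frequency r/2 = 0.300/2 = 0.1500.
That is 0.1500 = 15.0% of the progeny.

15.0%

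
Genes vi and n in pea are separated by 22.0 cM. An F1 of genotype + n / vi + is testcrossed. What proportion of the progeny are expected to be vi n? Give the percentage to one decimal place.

A map distance of 22.0 cM corresponds to a recombination frequency of 0.220.
The F1 is + n / vi +, so vi n is a recombinant gamete class with expected frequency r/2 = 0.220/2 = 0.1100.
That is 0.1100 = 11.0% of the progeny.

11.0%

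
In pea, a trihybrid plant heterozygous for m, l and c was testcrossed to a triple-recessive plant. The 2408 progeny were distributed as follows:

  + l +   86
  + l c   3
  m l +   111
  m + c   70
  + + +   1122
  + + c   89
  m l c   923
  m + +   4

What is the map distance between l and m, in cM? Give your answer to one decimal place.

6.8 cM

The two most frequent reciprocal classes, m l c and + + +, are the parental types, so the F1 was m l c / + + +.
The two rarest classes, + l c and m + +, are the double crossovers. Comparing them with the parentals, only the m allele has switched, so m is the middle locus and the order is c – m – l.
Crossovers in the m–l interval produce the single-crossover classes m + c and + l + (70 + 86 = 156) plus the double crossovers (7).
RF(m–l) = (156 + 7) / 2408 = 163/2408 = 0.0677 → 6.8 cM.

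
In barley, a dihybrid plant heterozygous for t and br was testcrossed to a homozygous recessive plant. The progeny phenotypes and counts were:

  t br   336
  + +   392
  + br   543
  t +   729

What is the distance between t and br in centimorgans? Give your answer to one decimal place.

36.4 centimorgans

The two most frequent classes, + br (543) and t + (729), are the parental types, so the F1 was + br / t +.
The recombinant classes are + + and t br: 392 + 336 = 728.
Recombination frequency = 728/2000 = 0.3640 ≈ 36.4%, i.e. 36.4 centimorgans.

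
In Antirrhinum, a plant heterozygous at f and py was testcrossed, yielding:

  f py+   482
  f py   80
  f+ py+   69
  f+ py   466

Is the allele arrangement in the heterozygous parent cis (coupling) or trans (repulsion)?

The two most frequent classes are f+ py (466) and f py+ (482); these are the parental (non-recombinant) types.
So the F1 carried f+ py on one chromosome and f py+ on the other — the recessive alleles are on opposite chromosomes (trans / repulsion).

trans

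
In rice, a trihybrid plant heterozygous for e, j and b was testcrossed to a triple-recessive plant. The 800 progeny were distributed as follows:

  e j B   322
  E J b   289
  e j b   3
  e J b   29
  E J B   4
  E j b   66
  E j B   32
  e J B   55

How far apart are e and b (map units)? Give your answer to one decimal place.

8.5 map units

The two most frequent reciprocal classes, E J b and e j B, are the parental types, so the F1 was E J b / e j B.
The two rarest classes, E J B and e j b, are the double crossovers. Comparing them with the parentals, only the b allele has switched, so b is the middle locus and the order is j – b – e.
Crossovers in the b–e interval produce the single-crossover classes e J b and E j B (29 + 32 = 61) plus the double crossovers (7).
RF(b–e) = (61 + 7) / 800 = 68/800 = 0.0850 → 8.5 map units.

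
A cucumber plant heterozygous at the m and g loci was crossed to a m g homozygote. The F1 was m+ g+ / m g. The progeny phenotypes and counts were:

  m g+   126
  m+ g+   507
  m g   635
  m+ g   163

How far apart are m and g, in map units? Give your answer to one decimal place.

The recombinant classes are m+ g and m g+: 163 + 126 = 289.
Recombination frequency = 289/1431 = 0.2020 ≈ 20.2%, i.e. 20.2 map units.

20.2 map units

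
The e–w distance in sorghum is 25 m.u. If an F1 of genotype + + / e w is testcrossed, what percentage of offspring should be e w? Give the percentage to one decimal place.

37.5%

A map distance of 25 m.u. corresponds to a recombination frequency of 0.250.
The F1 is + + / e w, so e w is a parental gamete class with expected frequency (1 − r)/2 = 0.750/2 = 0.3750.
That is 0.3750 = 37.5% of the progeny.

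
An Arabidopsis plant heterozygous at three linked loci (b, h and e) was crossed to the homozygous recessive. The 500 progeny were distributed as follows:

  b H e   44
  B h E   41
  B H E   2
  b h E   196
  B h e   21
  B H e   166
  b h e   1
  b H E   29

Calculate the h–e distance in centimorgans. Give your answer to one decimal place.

10.6 centimorgans

The two most frequent reciprocal classes, B H e and b h E, are the parental types, so the F1 was B H e / b h E.
The two rarest classes, B H E and b h e, are the double crossovers. Comparing them with the parentals, only the e allele has switched, so e is the middle locus and the order is b – e – h.
Crossovers in the e–h interval produce the single-crossover classes B h e and b H E (21 + 29 = 50) plus the double crossovers (3).
RF(e–h) = (50 + 3) / 500 = 53/500 = 0.1060 → 10.6 centimorgans.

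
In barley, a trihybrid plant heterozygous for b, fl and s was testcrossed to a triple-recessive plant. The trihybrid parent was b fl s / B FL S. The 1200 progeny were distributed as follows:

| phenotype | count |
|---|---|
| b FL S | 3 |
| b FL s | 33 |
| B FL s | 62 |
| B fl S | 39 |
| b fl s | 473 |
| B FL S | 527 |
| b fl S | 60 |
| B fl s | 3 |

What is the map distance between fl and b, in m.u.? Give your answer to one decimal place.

6.5 m.u.

The two rarest classes, B fl s and b FL S, are the double crossovers. Comparing them with the parentals, only the b allele has switched, so b is the middle locus and the order is s – b – fl.
Crossovers in the b–fl interval produce the single-crossover classes b FL s and B fl S (33 + 39 = 72) plus the double crossovers (6).
RF(b–fl) = (72 + 6) / 1200 = 78/1200 = 0.0650 → 6.5 m.u.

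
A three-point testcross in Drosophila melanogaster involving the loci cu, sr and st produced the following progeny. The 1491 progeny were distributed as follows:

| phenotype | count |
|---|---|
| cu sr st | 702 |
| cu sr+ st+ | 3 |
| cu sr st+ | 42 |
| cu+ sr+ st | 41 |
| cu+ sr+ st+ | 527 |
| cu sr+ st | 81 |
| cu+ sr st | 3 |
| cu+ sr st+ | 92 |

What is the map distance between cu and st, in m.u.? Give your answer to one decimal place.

6.0 m.u.

The two most frequent reciprocal classes, cu+ sr+ st+ and cu sr st, are the parental types, so the F1 was cu+ sr+ st+ / cu sr st.
The two rarest classes, cu sr+ st+ and cu+ sr st, are the double crossovers. Comparing them with the parentals, only the cu allele has switched, so cu is the middle locus and the order is sr – cu – st.
Crossovers in the cu–st interval produce the single-crossover classes cu+ sr+ st and cu sr st+ (41 + 42 = 83) plus the double crossovers (6).
RF(cu–st) = (83 + 6) / 1491 = 89/1491 = 0.0597 → 6.0 m.u.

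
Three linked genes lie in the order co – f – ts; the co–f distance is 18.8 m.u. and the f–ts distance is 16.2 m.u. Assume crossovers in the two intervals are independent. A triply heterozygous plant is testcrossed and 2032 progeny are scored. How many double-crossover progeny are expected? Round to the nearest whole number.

62

Map distances give recombination frequencies of 0.188 and 0.162 for the two intervals.
With no interference, expected double-crossover frequency = 0.188 × 0.162 = 0.03046.
Expected number = 0.03046 × 2032 = 61.89 ≈ 62.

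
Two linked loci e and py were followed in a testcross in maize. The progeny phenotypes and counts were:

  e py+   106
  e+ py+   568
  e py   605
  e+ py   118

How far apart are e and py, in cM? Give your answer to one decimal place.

16.0 cM

The two most frequent classes, e+ py+ (568) and e py (605), are the parental types, so the F1 was e+ py+ / e py.
The recombinant classes are e+ py and e py+: 118 + 106 = 224.
Recombination frequency = 224/1397 = 0.1603 ≈ 16.0%, i.e. 16.0 cM.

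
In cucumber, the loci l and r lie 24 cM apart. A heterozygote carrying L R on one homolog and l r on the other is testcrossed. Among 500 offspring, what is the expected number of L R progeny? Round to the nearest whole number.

A map distance of 24 cM corresponds to a recombination frequency of 0.240.
The F1 is L R / l r, so L R is a parental gamete class with expected frequency (1 − r)/2 = 0.760/2 = 0.3800.
Expected number = 0.3800 × 500 = 190.00 ≈ 190.

190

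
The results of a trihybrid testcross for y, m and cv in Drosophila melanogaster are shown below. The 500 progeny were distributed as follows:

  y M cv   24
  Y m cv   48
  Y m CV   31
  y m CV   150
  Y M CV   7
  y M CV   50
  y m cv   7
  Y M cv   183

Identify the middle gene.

cv

The two most frequent reciprocal classes, y m CV and Y M cv, are the parental types, so the F1 was y m CV / Y M cv.
The two rarest classes, y m cv and Y M CV, are the double crossovers. Comparing them with the parentals, only the cv allele has switched, so cv is the middle locus and the order is m – cv – y.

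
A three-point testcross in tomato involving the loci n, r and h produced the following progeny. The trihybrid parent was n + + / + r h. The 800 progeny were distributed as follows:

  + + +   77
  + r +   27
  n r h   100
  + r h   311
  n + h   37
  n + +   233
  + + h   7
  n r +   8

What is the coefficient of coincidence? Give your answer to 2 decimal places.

0.79

The two rarest classes, n r + and + + h, are the double crossovers. Comparing them with the parentals, only the r allele has switched, so r is the middle locus and the order is n – r – h.
n–r: (177 + 15)/800 = 0.2400; r–h: (64 + 15)/800 = 0.0988.
Expected DCO frequency = 0.2400 × 0.0988 ≈ 0.02371; observed = 15/800 ≈ 0.01875.
Coefficient of coincidence = 0.01875/0.02371 ≈ 0.79.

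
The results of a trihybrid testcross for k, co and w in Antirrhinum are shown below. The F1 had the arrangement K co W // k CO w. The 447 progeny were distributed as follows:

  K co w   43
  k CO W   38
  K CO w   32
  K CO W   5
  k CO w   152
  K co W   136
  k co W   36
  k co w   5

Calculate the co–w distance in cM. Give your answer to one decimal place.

20.4 cM

The two rarest classes, K CO W and k co w, are the double crossovers. Comparing them with the parentals, only the co allele has switched, so co is the middle locus and the order is w – co – k.
Crossovers in the w–co interval produce the single-crossover classes K co w and k CO W (43 + 38 = 81) plus the double crossovers (10).
RF(w–co) = (81 + 10) / 447 = 91/447 = 0.2036 → 20.4 cM.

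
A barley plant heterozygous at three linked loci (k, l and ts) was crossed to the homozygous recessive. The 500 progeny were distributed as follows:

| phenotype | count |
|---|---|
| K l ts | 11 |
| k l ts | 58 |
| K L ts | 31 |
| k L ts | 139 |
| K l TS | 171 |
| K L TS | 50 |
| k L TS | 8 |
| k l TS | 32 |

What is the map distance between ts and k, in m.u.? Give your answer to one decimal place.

16.4 m.u.

The two most frequent reciprocal classes, K l TS and k L ts, are the parental types, so the F1 was K l TS / k L ts.
The two rarest classes, K l ts and k L TS, are the double crossovers. Comparing them with the parentals, only the ts allele has switched, so ts is the middle locus and the order is k – ts – l.
Crossovers in the k–ts interval produce the single-crossover classes k l TS and K L ts (32 + 31 = 63) plus the double crossovers (19).
RF(k–ts) = (63 + 19) / 500 = 82/500 = 0.1640 → 16.4 m.u.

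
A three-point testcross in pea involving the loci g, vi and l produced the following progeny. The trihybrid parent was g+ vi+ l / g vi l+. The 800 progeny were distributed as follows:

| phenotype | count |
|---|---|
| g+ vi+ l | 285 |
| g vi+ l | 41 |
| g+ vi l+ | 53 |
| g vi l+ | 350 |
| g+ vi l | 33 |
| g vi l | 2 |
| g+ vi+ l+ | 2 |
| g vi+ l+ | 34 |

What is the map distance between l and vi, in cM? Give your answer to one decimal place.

8.9 cM

The two rarest classes, g+ vi+ l+ and g vi l, are the double crossovers. Comparing them with the parentals, only the l allele has switched, so l is the middle locus and the order is vi – l – g.
Crossovers in the vi–l interval produce the single-crossover classes g+ vi l and g vi+ l+ (33 + 34 = 67) plus the double crossovers (4).
RF(vi–l) = (67 + 4) / 800 = 71/800 = 0.0887 → 8.9 cM.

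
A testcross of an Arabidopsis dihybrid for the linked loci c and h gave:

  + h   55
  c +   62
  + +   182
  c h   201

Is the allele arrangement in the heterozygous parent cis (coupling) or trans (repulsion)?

cis

The two most frequent classes are + + (182) and c h (201); these are the parental (non-recombinant) types.
So the F1 carried + + on one chromosome and c h on the other — the recessive alleles are on the same chromosome (cis / coupling).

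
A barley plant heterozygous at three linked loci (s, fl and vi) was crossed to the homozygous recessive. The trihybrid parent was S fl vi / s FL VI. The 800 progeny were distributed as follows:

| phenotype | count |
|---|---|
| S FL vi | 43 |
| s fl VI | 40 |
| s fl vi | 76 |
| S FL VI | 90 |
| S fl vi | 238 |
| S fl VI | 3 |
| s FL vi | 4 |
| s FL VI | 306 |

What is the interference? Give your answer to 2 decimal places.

0.64

The two rarest classes, S fl VI and s FL vi, are the double crossovers. Comparing them with the parentals, only the vi allele has switched, so vi is the middle locus and the order is fl – vi – s.
fl–vi: (83 + 7)/800 = 0.1125; vi–s: (166 + 7)/800 = 0.2162.
Expected DCO frequency = 0.1125 × 0.2162 ≈ 0.02432; observed = 7/800 ≈ 0.00875.
Coefficient of coincidence = 0.00875/0.02432 ≈ 0.36; interference = 1 − 0.36 = 0.64.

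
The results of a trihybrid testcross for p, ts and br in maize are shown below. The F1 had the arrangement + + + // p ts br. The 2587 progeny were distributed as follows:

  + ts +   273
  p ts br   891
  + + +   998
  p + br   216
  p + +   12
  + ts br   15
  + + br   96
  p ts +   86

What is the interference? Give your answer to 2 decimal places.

0.35

The two rarest classes, p + + and + ts br, are the double crossovers. Comparing them with the parentals, only the p allele has switched, so p is the middle locus and the order is ts – p – br.
ts–p: (489 + 27)/2587 = 0.1995; p–br: (182 + 27)/2587 = 0.0808.
Expected DCO frequency = 0.1995 × 0.0808 ≈ 0.01612; observed = 27/2587 ≈ 0.01044.
Coefficient of coincidence = 0.01044/0.01612 ≈ 0.65; interference = 1 − 0.65 = 0.35.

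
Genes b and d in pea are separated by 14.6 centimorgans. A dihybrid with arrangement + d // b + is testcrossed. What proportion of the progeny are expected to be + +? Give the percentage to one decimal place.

7.3%

A map distance of 14.6 centimorgans corresponds to a recombination frequency of 0.146.
The F1 is + d / b +, so + + is a recombinant gamete class with expected frequency r/2 = 0.146/2 = 0.0730.
That is 0.0730 = 7.3% of the progeny.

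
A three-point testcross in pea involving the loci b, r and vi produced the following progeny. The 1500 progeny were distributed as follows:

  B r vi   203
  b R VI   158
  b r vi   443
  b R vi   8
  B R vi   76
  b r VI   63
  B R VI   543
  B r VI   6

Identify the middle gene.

r

The two most frequent reciprocal classes, B R VI and b r vi, are the parental types, so the F1 was B R VI / b r vi.
The two rarest classes, B r VI and b R vi, are the double crossovers. Comparing them with the parentals, only the r allele has switched, so r is the middle locus and the order is b – r – vi.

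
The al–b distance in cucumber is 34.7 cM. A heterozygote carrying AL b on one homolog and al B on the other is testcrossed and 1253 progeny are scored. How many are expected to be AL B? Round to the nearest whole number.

A map distance of 34.7 cM corresponds to a recombination frequency of 0.347.
The F1 is AL b / al B, so AL B is a recombinant gamete class with expected frequency r/2 = 0.347/2 = 0.1735.
Expected number = 0.1735 × 1253 = 217.40 ≈ 217.

217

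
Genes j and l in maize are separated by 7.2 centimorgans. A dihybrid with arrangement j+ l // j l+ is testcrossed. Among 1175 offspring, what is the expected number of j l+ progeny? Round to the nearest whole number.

545

A map distance of 7.2 centimorgans corresponds to a recombination frequency of 0.072.
The F1 is j+ l / j l+, so j l+ is a parental gamete class with expected frequency (1 − r)/2 = 0.928/2 = 0.4640.
Expected number = 0.4640 × 1175 = 545.20 ≈ 545.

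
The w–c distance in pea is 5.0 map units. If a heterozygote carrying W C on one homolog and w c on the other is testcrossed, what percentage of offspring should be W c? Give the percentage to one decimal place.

2.5%

A map distance of 5.0 map units corresponds to a recombination frequency of 0.050.
The F1 is W C / w c, so W c is a recombinant gamete class with expected frequency r/2 = 0.050/2 = 0.0250.
That is 0.0250 = 2.5% of the progeny.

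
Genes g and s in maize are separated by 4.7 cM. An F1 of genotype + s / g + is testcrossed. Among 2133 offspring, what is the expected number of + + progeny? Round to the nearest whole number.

50

A map distance of 4.7 cM corresponds to a recombination frequency of 0.047.
The F1 is + s / g +, so + + is a recombinant gamete class with expected frequency r/2 = 0.047/2 = 0.0235.
Expected number = 0.0235 × 2133 = 50.13 ≈ 50.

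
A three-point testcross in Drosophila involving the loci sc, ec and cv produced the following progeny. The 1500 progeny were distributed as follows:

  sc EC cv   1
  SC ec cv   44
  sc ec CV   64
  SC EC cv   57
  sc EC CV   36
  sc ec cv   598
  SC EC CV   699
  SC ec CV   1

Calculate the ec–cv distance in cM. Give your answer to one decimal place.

The two most frequent reciprocal classes, sc ec cv and SC EC CV, are the parental types, so the F1 was sc ec cv / SC EC CV.
The two rarest classes, sc EC cv and SC ec CV, are the double crossovers. Comparing them with the parentals, only the ec allele has switched, so ec is the middle locus and the order is cv – ec – sc.
Crossovers in the cv–ec interval produce the single-crossover classes sc ec CV and SC EC cv (64 + 57 = 121) plus the double crossovers (2).
RF(cv–ec) = (121 + 2) / 1500 = 123/1500 = 0.0820 → 8.2 cM.

8.2 cM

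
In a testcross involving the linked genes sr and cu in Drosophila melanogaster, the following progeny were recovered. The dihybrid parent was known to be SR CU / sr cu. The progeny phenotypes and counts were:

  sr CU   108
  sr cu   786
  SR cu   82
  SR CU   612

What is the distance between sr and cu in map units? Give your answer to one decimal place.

12.0 map units

The recombinant classes are SR cu and sr CU: 82 + 108 = 190.
Recombination frequency = 190/1588 = 0.1196 ≈ 12.0%, i.e. 12.0 map units.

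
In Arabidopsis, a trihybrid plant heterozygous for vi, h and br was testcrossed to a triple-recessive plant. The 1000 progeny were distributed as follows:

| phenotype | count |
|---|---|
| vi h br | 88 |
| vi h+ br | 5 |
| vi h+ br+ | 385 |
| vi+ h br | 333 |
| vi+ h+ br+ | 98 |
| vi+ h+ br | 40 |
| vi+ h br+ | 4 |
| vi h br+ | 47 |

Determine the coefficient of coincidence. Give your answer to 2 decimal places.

0.48

The two most frequent reciprocal classes, vi+ h br and vi h+ br+, are the parental types, so the F1 was vi+ h br / vi h+ br+.
The two rarest classes, vi+ h br+ and vi h+ br, are the double crossovers. Comparing them with the parentals, only the br allele has switched, so br is the middle locus and the order is vi – br – h.
vi–br: (186 + 9)/1000 = 0.1950; br–h: (87 + 9)/1000 = 0.0960.
Expected DCO frequency = 0.1950 × 0.0960 ≈ 0.01872; observed = 9/1000 ≈ 0.00900.
Coefficient of coincidence = 0.00900/0.01872 ≈ 0.48.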